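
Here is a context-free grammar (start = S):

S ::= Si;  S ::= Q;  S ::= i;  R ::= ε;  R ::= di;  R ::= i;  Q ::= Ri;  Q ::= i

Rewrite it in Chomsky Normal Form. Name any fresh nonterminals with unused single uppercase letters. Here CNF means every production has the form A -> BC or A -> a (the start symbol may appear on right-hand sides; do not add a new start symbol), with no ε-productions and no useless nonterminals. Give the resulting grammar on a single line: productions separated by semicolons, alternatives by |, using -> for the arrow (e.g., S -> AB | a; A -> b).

Nullable: {R}; after ε-elimination: S -> Q | i | Si; Q -> i | Ri; R -> i | di.
After unit-elimination: S -> i | Ri | Si; Q -> i | Ri; R -> i | di.
TERM: introduce B -> d, A -> i and substitute in every rule of length ≥2.
Drop unreachable/unproductive: Q.

S -> i | RA | SA; A -> i; B -> d; R -> i | BA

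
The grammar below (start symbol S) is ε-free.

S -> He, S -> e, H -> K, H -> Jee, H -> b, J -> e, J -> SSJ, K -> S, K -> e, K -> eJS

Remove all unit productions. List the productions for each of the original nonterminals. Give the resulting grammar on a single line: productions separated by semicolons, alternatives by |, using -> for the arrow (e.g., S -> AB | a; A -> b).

S -> e | He; H -> b | e | He | Jee | eJS; J -> e | SSJ; K -> e | He | eJS

Unit productions: H->K, K->S.
Unit pairs (A ⇒* B via units): (H,K), (H,S), (K,S).
S: inherits non-unit rules of {S} → He | e.
H: inherits non-unit rules of {H, K, S} → He | Jee | b | e | eJS.
J: inherits non-unit rules of {J} → SSJ | e.
K: inherits non-unit rules of {K, S} → He | e | eJS.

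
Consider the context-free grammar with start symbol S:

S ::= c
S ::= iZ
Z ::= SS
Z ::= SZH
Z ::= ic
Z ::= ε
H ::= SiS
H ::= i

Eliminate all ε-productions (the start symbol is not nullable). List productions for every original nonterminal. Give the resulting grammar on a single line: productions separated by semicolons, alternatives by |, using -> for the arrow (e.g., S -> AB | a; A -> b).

Nullable set: {Z}.
S -> iZ: Z nullable, giving i | iZ.
Drop Z -> ε.
Z -> SZH: Z nullable, giving SH | SZH.
Unchanged (no nullable symbols): S -> c; H -> SiS; H -> i; Z -> SS; Z -> ic.

S -> c | i | iZ; H -> i | SiS; Z -> SH | SS | ic | SZH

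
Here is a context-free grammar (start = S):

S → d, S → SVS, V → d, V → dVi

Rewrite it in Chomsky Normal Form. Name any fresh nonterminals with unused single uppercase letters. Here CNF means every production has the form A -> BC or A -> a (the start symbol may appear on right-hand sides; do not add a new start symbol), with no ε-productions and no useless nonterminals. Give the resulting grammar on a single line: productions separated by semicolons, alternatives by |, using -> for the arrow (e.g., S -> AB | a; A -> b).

No ε-productions.
No unit productions to eliminate.
TERM: introduce A -> d, B -> i and substitute in every rule of length ≥2.
BIN: S -> SVS becomes S -> SC, C -> VS; V -> AVB becomes V -> AD, D -> VB.

S -> d | SC; A -> d; B -> i; C -> VS; D -> VB; V -> d | AD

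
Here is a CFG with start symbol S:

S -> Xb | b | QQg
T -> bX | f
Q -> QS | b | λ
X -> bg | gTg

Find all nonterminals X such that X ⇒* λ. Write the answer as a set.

Directly nullable (have an ε-rule): {Q}.
Not nullable: S, T, X — each has a terminal in every rule's right-hand side or depends on a non-nullable symbol.

{Q}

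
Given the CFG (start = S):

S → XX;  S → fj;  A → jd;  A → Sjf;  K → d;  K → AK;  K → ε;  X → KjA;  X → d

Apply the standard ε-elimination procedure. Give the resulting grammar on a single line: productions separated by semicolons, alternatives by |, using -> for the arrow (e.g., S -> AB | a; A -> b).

S -> XX | fj; A -> jd | Sjf; K -> A | d | AK; X -> d | jA | KjA

Nullable set: {K}.
Drop K -> ε.
K -> AK: K nullable, giving A | AK.
X -> KjA: K nullable, giving KjA | jA.
Unchanged (no nullable symbols): S -> XX; S -> fj; A -> Sjf; A -> jd; K -> d; X -> d.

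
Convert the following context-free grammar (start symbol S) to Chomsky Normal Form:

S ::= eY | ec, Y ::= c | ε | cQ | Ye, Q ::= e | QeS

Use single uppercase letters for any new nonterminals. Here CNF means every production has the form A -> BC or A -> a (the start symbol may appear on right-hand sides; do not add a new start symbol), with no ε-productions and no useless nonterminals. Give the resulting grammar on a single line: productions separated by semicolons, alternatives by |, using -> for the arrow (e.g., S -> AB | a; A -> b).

S -> e | AB | AY; A -> e; B -> c; C -> AS; Q -> e | QC; Y -> c | e | BQ | YA

Nullable: {Y}; after ε-elimination: S -> e | eY | ec; Q -> e | QeS; Y -> c | e | Ye | cQ.
No unit productions to eliminate.
TERM: introduce B -> c, A -> e and substitute in every rule of length ≥2.
BIN: Q -> QAS becomes Q -> QC, C -> AS.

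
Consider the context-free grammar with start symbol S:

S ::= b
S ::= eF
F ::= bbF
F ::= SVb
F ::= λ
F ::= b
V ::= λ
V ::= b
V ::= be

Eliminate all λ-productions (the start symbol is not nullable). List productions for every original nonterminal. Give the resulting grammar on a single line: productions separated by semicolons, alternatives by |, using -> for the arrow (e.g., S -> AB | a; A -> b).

Nullable set: {F, V}.
S -> eF: F nullable, giving e | eF.
Drop F -> λ.
F -> SVb: V nullable, giving SVb | Sb.
F -> bbF: F nullable, giving bb | bbF.
Drop V -> λ.
Unchanged (no nullable symbols): S -> b; F -> b; V -> b; V -> be.

S -> b | e | eF; F -> b | Sb | bb | SVb | bbF; V -> b | be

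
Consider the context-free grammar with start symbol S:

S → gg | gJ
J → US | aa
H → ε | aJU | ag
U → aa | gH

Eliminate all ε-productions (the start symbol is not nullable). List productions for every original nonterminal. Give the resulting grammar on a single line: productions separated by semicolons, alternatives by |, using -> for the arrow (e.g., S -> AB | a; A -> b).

S -> gJ | gg; H -> ag | aJU; J -> US | aa; U -> g | aa | gH

Nullable set: {H}.
Drop H -> ε.
U -> gH: H nullable, giving g | gH.
Unchanged (no nullable symbols): S -> gJ; S -> gg; H -> aJU; H -> ag; J -> US; J -> aa; U -> aa.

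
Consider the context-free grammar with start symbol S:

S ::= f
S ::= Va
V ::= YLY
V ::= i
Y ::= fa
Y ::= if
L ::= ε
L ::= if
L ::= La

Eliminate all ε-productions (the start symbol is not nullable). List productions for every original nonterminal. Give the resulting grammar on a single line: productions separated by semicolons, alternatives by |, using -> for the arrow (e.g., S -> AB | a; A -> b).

Nullable set: {L}.
Drop L -> ε.
L -> La: L nullable, giving La | a.
V -> YLY: L nullable, giving YLY | YY.
Unchanged (no nullable symbols): S -> Va; S -> f; L -> if; V -> i; Y -> fa; Y -> if.

S -> f | Va; L -> a | La | if; V -> i | YY | YLY; Y -> fa | if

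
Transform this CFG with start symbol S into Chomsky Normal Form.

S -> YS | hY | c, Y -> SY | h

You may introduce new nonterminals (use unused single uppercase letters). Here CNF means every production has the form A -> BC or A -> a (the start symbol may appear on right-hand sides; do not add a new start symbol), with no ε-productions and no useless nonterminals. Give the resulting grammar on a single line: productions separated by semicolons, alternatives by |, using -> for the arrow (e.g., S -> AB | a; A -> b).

S -> c | AY | YS; A -> h; Y -> h | SY

No ε-productions.
No unit productions to eliminate.
TERM: introduce A -> h and substitute in every rule of length ≥2.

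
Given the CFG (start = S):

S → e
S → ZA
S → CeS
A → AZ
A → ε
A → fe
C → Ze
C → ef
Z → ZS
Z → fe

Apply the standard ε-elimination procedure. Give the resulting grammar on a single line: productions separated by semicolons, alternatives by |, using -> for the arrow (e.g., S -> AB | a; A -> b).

S -> Z | e | ZA | CeS; A -> Z | AZ | fe; C -> Ze | ef; Z -> ZS | fe

Nullable set: {A}.
S -> ZA: A nullable, giving Z | ZA.
Drop A -> ε.
A -> AZ: A nullable, giving AZ | Z.
Unchanged (no nullable symbols): S -> CeS; S -> e; A -> fe; C -> Ze; C -> ef; Z -> ZS; Z -> fe.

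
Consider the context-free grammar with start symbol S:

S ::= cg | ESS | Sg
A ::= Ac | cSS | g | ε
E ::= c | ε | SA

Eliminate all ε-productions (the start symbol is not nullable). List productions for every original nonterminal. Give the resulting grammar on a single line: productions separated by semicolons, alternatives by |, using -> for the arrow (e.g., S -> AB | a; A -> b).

S -> SS | Sg | cg | ESS; A -> c | g | Ac | cSS; E -> S | c | SA

Nullable set: {A, E}.
S -> ESS: E nullable, giving ESS | SS.
Drop A -> ε.
A -> Ac: A nullable, giving Ac | c.
Drop E -> ε.
E -> SA: A nullable, giving S | SA.
Unchanged (no nullable symbols): S -> Sg; S -> cg; A -> cSS; A -> g; E -> c.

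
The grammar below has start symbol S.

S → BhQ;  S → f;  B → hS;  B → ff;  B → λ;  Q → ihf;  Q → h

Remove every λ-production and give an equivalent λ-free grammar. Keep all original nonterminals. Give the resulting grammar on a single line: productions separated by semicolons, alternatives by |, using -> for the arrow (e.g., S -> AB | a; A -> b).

Nullable set: {B}.
S -> BhQ: B nullable, giving BhQ | hQ.
Drop B -> λ.
Unchanged (no nullable symbols): S -> f; B -> ff; B -> hS; Q -> h; Q -> ihf.

S -> f | hQ | BhQ; B -> ff | hS; Q -> h | ihf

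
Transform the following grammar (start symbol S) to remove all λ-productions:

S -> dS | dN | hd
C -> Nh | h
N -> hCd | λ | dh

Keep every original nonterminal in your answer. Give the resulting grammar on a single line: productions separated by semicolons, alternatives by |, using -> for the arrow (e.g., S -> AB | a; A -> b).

Nullable set: {N}.
S -> dN: N nullable, giving d | dN.
C -> Nh: N nullable, giving Nh | h.
Drop N -> λ.
Unchanged (no nullable symbols): S -> dS; S -> hd; C -> h; N -> dh; N -> hCd.

S -> d | dN | dS | hd; C -> h | Nh; N -> dh | hCd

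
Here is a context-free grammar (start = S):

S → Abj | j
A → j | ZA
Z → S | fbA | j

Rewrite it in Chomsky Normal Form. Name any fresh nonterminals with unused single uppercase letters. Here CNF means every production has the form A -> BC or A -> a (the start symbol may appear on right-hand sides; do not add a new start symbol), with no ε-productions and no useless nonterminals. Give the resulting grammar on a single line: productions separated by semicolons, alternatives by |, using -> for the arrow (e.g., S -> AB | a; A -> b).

No ε-productions.
After unit-elimination: S -> j | Abj; A -> j | ZA; Z -> j | Abj | fbA.
TERM: introduce B -> b, D -> f, C -> j and substitute in every rule of length ≥2.
BIN: S -> ABC becomes S -> AE, E -> BC; Z -> ABC becomes Z -> AF, F -> BC; Z -> DBA becomes Z -> DG, G -> BA.

S -> j | AE; A -> j | ZA; B -> b; C -> j; D -> f; E -> BC; F -> BC; G -> BA; Z -> j | AF | DG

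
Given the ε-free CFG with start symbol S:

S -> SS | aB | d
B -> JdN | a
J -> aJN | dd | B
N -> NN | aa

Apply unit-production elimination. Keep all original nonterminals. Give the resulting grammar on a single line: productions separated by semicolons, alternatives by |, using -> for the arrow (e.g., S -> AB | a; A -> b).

S -> d | SS | aB; B -> a | JdN; J -> a | dd | JdN | aJN; N -> NN | aa

Unit productions: J->B.
Unit pairs (A ⇒* B via units): (J,B).
S: inherits non-unit rules of {S} → SS | aB | d.
B: inherits non-unit rules of {B} → JdN | a.
J: inherits non-unit rules of {B, J} → JdN | a | aJN | dd.
N: inherits non-unit rules of {N} → NN | aa.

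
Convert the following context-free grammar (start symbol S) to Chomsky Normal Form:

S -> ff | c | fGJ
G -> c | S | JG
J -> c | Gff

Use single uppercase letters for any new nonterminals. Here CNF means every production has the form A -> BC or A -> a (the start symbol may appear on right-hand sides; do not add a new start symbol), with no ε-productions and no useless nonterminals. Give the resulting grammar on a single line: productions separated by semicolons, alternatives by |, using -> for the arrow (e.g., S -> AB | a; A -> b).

S -> c | AA | AD; A -> f; B -> GJ; C -> AA; D -> GJ; G -> c | AA | AB | JG; J -> c | GC

No ε-productions.
After unit-elimination: S -> c | ff | fGJ; G -> c | JG | ff | fGJ; J -> c | Gff.
TERM: introduce A -> f and substitute in every rule of length ≥2.
BIN: G -> AGJ becomes G -> AB, B -> GJ; J -> GAA becomes J -> GC, C -> AA; S -> AGJ becomes S -> AD, D -> GJ.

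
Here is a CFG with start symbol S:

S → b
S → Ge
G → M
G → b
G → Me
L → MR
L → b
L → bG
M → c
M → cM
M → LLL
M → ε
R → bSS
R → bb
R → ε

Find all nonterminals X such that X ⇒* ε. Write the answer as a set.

Directly nullable (have an ε-rule): {M, R}.
G is nullable via G -> M (every symbol on the right is already known nullable).
L is nullable via L -> MR (every symbol on the right is already known nullable).
Not nullable: S — each has a terminal in every rule's right-hand side or depends on a non-nullable symbol.

{G, L, M, R}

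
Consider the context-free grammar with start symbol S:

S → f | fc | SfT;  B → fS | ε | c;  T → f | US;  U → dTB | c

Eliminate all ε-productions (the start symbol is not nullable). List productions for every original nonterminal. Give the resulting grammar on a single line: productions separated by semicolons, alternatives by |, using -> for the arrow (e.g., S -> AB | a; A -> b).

Nullable set: {B}.
Drop B -> ε.
U -> dTB: B nullable, giving dT | dTB.
Unchanged (no nullable symbols): S -> SfT; S -> f; S -> fc; B -> c; B -> fS; T -> US; T -> f; U -> c.

S -> f | fc | SfT; B -> c | fS; T -> f | US; U -> c | dT | dTB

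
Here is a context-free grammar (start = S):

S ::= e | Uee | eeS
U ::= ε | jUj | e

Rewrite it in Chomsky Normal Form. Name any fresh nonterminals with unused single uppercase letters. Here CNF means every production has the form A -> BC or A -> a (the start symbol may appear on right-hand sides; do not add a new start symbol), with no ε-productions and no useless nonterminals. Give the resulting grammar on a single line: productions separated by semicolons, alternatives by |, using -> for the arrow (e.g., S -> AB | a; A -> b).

Nullable: {U}; after ε-elimination: S -> e | ee | Uee | eeS; U -> e | jj | jUj.
No unit productions to eliminate.
TERM: introduce A -> e, B -> j and substitute in every rule of length ≥2.
BIN: S -> AAS becomes S -> AC, C -> AS; S -> UAA becomes S -> UD, D -> AA; U -> BUB becomes U -> BE, E -> UB.

S -> e | AA | AC | UD; A -> e; B -> j; C -> AS; D -> AA; E -> UB; U -> e | BB | BE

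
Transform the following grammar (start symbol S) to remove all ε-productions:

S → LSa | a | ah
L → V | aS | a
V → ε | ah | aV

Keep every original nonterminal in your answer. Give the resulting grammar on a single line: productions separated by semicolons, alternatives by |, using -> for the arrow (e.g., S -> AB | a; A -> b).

Nullable set: {L, V}.
S -> LSa: L nullable, giving LSa | Sa.
L -> V: V nullable, giving V.
Drop V -> ε.
V -> aV: V nullable, giving a | aV.
Unchanged (no nullable symbols): S -> a; S -> ah; L -> a; L -> aS; V -> ah.

S -> a | Sa | ah | LSa; L -> V | a | aS; V -> a | aV | ah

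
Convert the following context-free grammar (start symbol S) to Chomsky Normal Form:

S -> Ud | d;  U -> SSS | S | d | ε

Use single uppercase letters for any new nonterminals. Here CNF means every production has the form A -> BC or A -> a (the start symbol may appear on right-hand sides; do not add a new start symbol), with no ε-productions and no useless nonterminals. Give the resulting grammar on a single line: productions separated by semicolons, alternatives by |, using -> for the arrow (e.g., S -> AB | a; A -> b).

S -> d | UA; A -> d; B -> SS; U -> d | SB | UA

Nullable: {U}; after ε-elimination: S -> d | Ud; U -> S | d | SSS.
After unit-elimination: S -> d | Ud; U -> d | Ud | SSS.
TERM: introduce A -> d and substitute in every rule of length ≥2.
BIN: U -> SSS becomes U -> SB, B -> SS.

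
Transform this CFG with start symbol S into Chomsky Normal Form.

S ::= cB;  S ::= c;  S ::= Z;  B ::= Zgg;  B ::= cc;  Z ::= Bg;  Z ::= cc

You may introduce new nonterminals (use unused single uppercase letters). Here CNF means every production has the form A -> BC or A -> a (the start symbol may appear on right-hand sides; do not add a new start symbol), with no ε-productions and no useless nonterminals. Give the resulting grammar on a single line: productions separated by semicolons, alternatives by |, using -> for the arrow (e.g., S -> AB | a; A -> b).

S -> c | BA | CB | CC; A -> g; B -> CC | ZD; C -> c; D -> AA; Z -> BA | CC

No ε-productions.
After unit-elimination: S -> c | Bg | cB | cc; B -> cc | Zgg; Z -> Bg | cc.
TERM: introduce C -> c, A -> g and substitute in every rule of length ≥2.
BIN: B -> ZAA becomes B -> ZD, D -> AA.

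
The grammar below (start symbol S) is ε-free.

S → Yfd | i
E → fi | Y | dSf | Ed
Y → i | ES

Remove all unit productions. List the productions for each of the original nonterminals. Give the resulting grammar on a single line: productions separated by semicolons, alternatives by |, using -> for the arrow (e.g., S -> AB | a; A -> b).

Unit productions: E->Y.
Unit pairs (A ⇒* B via units): (E,Y).
S: inherits non-unit rules of {S} → Yfd | i.
E: inherits non-unit rules of {E, Y} → ES | Ed | dSf | fi | i.
Y: inherits non-unit rules of {Y} → ES | i.

S -> i | Yfd; E -> i | ES | Ed | fi | dSf; Y -> i | ES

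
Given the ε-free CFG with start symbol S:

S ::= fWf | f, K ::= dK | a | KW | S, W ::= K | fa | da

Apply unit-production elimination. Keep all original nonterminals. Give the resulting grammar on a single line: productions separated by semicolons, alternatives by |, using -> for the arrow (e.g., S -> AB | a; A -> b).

Unit productions: K->S, W->K.
Unit pairs (A ⇒* B via units): (K,S), (W,K), (W,S).
S: inherits non-unit rules of {S} → f | fWf.
K: inherits non-unit rules of {K, S} → KW | a | dK | f | fWf.
W: inherits non-unit rules of {K, S, W} → KW | a | dK | da | f | fWf | fa.

S -> f | fWf; K -> a | f | KW | dK | fWf; W -> a | f | KW | dK | da | fa | fWf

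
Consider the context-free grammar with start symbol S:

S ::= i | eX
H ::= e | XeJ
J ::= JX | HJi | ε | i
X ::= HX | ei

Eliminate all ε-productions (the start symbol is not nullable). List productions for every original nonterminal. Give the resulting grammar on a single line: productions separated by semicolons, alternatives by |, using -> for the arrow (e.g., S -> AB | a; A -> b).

S -> i | eX; H -> e | Xe | XeJ; J -> X | i | Hi | JX | HJi; X -> HX | ei

Nullable set: {J}.
H -> XeJ: J nullable, giving Xe | XeJ.
Drop J -> ε.
J -> HJi: J nullable, giving HJi | Hi.
J -> JX: J nullable, giving JX | X.
Unchanged (no nullable symbols): S -> eX; S -> i; H -> e; J -> i; X -> HX; X -> ei.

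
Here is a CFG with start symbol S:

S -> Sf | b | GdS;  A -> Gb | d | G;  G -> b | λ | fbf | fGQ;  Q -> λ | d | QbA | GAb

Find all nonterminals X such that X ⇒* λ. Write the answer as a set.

Directly nullable (have an ε-rule): {G, Q}.
A is nullable via A -> G (every symbol on the right is already known nullable).
Not nullable: S — each has a terminal in every rule's right-hand side or depends on a non-nullable symbol.

{A, G, Q}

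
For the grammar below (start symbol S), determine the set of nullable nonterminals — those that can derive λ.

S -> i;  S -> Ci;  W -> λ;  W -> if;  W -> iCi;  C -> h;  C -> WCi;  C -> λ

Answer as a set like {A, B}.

{C, W}

Directly nullable (have an ε-rule): {C, W}.
Not nullable: S — each has a terminal in every rule's right-hand side or depends on a non-nullable symbol.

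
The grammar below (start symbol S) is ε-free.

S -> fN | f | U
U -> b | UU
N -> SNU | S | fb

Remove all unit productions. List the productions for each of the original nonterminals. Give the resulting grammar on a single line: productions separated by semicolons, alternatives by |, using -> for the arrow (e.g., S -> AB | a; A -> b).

S -> b | f | UU | fN; N -> b | f | UU | fN | fb | SNU; U -> b | UU

Unit productions: N->S, S->U.
Unit pairs (A ⇒* B via units): (N,S), (N,U), (S,U).
S: inherits non-unit rules of {S, U} → UU | b | f | fN.
N: inherits non-unit rules of {N, S, U} → SNU | UU | b | f | fN | fb.
U: inherits non-unit rules of {U} → UU | b.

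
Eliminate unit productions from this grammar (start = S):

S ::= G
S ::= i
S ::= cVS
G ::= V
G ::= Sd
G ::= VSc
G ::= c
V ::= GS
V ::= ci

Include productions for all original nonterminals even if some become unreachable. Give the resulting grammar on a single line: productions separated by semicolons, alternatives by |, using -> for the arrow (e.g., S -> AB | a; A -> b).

S -> c | i | GS | Sd | ci | VSc | cVS; G -> c | GS | Sd | ci | VSc; V -> GS | ci

Unit productions: G->V, S->G.
Unit pairs (A ⇒* B via units): (G,V), (S,G), (S,V).
S: inherits non-unit rules of {G, S, V} → GS | Sd | VSc | c | cVS | ci | i.
G: inherits non-unit rules of {G, V} → GS | Sd | VSc | c | ci.
V: inherits non-unit rules of {V} → GS | ci.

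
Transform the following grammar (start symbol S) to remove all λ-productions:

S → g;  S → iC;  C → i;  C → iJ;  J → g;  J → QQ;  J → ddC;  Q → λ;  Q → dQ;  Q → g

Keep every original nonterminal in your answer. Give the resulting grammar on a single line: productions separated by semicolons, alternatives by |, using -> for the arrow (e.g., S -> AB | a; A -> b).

Nullable set: {J, Q}.
C -> iJ: J nullable, giving i | iJ.
J -> QQ: Q, Q nullable, giving Q | QQ.
Drop Q -> λ.
Q -> dQ: Q nullable, giving d | dQ.
Unchanged (no nullable symbols): S -> g; S -> iC; C -> i; J -> ddC; J -> g; Q -> g.

S -> g | iC; C -> i | iJ; J -> Q | g | QQ | ddC; Q -> d | g | dQ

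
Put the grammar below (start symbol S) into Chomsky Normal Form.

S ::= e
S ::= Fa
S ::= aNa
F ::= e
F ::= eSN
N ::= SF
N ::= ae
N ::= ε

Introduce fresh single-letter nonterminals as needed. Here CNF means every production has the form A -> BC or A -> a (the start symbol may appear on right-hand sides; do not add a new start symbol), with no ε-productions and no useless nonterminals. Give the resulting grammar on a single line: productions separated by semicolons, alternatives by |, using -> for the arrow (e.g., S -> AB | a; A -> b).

Nullable: {N}; after ε-elimination: S -> e | Fa | aa | aNa; F -> e | eS | eSN; N -> SF | ae.
No unit productions to eliminate.
TERM: introduce B -> a, A -> e and substitute in every rule of length ≥2.
BIN: F -> ASN becomes F -> AC, C -> SN; S -> BNB becomes S -> BD, D -> NB.

S -> e | BB | BD | FB; A -> e; B -> a; C -> SN; D -> NB; F -> e | AC | AS; N -> BA | SF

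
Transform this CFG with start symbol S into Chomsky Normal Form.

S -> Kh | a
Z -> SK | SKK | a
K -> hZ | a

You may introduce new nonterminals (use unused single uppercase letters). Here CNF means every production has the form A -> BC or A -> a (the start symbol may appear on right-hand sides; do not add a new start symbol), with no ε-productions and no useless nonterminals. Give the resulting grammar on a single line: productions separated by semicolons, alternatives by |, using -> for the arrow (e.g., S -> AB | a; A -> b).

No ε-productions.
No unit productions to eliminate.
TERM: introduce A -> h and substitute in every rule of length ≥2.
BIN: Z -> SKK becomes Z -> SB, B -> KK.

S -> a | KA; A -> h; B -> KK; K -> a | AZ; Z -> a | SB | SK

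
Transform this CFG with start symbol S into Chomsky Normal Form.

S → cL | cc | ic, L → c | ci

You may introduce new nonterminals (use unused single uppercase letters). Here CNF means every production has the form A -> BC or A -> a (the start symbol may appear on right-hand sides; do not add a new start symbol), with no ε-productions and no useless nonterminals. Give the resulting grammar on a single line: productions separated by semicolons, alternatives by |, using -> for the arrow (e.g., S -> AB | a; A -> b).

S -> AA | AL | BA; A -> c; B -> i; L -> c | AB

No ε-productions.
No unit productions to eliminate.
TERM: introduce A -> c, B -> i and substitute in every rule of length ≥2.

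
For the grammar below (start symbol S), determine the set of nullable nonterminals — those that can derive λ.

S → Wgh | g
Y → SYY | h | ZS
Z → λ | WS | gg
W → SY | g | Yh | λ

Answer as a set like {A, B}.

Directly nullable (have an ε-rule): {W, Z}.
Not nullable: S, Y — each has a terminal in every rule's right-hand side or depends on a non-nullable symbol.

{W, Z}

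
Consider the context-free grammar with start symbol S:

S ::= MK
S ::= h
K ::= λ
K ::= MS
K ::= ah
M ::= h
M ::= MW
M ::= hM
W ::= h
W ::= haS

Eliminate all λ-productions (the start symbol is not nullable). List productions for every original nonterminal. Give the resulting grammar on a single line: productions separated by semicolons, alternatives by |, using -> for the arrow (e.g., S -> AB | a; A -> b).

S -> M | h | MK; K -> MS | ah; M -> h | MW | hM; W -> h | haS

Nullable set: {K}.
S -> MK: K nullable, giving M | MK.
Drop K -> λ.
Unchanged (no nullable symbols): S -> h; K -> MS; K -> ah; M -> MW; M -> h; M -> hM; W -> h; W -> haS.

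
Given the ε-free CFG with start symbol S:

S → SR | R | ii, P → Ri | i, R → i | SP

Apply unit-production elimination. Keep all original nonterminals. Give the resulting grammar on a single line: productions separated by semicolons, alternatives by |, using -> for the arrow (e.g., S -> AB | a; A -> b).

Unit productions: S->R.
Unit pairs (A ⇒* B via units): (S,R).
S: inherits non-unit rules of {R, S} → SP | SR | i | ii.
P: inherits non-unit rules of {P} → Ri | i.
R: inherits non-unit rules of {R} → SP | i.

S -> i | SP | SR | ii; P -> i | Ri; R -> i | SP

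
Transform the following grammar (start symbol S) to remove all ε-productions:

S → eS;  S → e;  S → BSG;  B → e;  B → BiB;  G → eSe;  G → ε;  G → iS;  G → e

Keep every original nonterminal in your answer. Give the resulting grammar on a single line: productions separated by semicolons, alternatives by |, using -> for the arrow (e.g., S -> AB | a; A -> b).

Nullable set: {G}.
S -> BSG: G nullable, giving BS | BSG.
Drop G -> ε.
Unchanged (no nullable symbols): S -> e; S -> eS; B -> BiB; B -> e; G -> e; G -> eSe; G -> iS.

S -> e | BS | eS | BSG; B -> e | BiB; G -> e | iS | eSe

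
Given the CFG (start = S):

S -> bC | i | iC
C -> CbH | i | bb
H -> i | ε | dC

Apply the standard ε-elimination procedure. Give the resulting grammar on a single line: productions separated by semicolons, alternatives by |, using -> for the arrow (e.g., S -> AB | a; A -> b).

S -> i | bC | iC; C -> i | Cb | bb | CbH; H -> i | dC

Nullable set: {H}.
C -> CbH: H nullable, giving Cb | CbH.
Drop H -> ε.
Unchanged (no nullable symbols): S -> bC; S -> i; S -> iC; C -> bb; C -> i; H -> dC; H -> i.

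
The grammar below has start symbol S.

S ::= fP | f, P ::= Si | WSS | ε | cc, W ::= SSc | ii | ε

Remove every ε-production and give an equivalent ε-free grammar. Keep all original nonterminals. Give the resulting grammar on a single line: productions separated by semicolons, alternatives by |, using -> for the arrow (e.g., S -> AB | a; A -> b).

S -> f | fP; P -> SS | Si | cc | WSS; W -> ii | SSc

Nullable set: {P, W}.
S -> fP: P nullable, giving f | fP.
Drop P -> ε.
P -> WSS: W nullable, giving SS | WSS.
Drop W -> ε.
Unchanged (no nullable symbols): S -> f; P -> Si; P -> cc; W -> SSc; W -> ii.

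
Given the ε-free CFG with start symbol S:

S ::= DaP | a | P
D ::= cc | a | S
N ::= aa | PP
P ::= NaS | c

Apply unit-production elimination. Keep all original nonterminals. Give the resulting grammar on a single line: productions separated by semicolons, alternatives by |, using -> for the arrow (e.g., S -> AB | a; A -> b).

S -> a | c | DaP | NaS; D -> a | c | cc | DaP | NaS; N -> PP | aa; P -> c | NaS

Unit productions: D->S, S->P.
Unit pairs (A ⇒* B via units): (D,P), (D,S), (S,P).
S: inherits non-unit rules of {P, S} → DaP | NaS | a | c.
D: inherits non-unit rules of {D, P, S} → DaP | NaS | a | c | cc.
N: inherits non-unit rules of {N} → PP | aa.
P: inherits non-unit rules of {P} → NaS | c.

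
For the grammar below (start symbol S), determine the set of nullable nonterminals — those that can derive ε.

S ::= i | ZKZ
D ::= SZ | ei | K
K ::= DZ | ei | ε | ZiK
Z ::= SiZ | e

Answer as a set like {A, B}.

{D, K}

Directly nullable (have an ε-rule): {K}.
D is nullable via D -> K (every symbol on the right is already known nullable).
Not nullable: S, Z — each has a terminal in every rule's right-hand side or depends on a non-nullable symbol.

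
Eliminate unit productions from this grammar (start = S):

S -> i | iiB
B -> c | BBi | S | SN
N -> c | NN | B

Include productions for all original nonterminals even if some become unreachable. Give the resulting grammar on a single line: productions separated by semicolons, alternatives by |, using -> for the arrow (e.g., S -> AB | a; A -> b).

Unit productions: B->S, N->B.
Unit pairs (A ⇒* B via units): (B,S), (N,B), (N,S).
S: inherits non-unit rules of {S} → i | iiB.
B: inherits non-unit rules of {B, S} → BBi | SN | c | i | iiB.
N: inherits non-unit rules of {B, N, S} → BBi | NN | SN | c | i | iiB.

S -> i | iiB; B -> c | i | SN | BBi | iiB; N -> c | i | NN | SN | BBi | iiB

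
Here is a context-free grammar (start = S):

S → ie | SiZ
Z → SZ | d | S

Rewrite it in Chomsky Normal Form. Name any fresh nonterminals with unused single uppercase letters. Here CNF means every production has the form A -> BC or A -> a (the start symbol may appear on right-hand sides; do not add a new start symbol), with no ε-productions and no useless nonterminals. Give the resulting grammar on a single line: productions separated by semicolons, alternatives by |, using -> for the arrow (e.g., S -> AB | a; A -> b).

S -> AB | SC; A -> i; B -> e; C -> AZ; D -> AZ; Z -> d | AB | SD | SZ

No ε-productions.
After unit-elimination: S -> ie | SiZ; Z -> d | SZ | ie | SiZ.
TERM: introduce B -> e, A -> i and substitute in every rule of length ≥2.
BIN: S -> SAZ becomes S -> SC, C -> AZ; Z -> SAZ becomes Z -> SD, D -> AZ.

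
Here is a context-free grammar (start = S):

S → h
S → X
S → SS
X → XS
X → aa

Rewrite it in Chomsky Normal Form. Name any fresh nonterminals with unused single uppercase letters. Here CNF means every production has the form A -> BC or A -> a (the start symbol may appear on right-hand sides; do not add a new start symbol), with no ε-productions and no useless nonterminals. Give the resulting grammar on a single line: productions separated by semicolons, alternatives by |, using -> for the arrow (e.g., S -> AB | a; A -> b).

S -> h | AA | SS | XS; A -> a; X -> AA | XS

No ε-productions.
After unit-elimination: S -> h | SS | XS | aa; X -> XS | aa.
TERM: introduce A -> a and substitute in every rule of length ≥2.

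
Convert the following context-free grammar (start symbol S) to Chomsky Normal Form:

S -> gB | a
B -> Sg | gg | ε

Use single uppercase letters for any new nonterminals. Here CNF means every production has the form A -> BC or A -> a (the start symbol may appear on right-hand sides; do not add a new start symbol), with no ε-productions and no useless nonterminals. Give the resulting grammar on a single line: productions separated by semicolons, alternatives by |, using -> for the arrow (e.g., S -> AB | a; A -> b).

Nullable: {B}; after ε-elimination: S -> a | g | gB; B -> Sg | gg.
No unit productions to eliminate.
TERM: introduce A -> g and substitute in every rule of length ≥2.

S -> a | g | AB; A -> g; B -> AA | SA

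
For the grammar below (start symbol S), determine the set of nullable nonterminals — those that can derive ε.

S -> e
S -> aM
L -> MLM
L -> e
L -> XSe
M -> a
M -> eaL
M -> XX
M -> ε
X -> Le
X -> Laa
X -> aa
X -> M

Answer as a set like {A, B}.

Directly nullable (have an ε-rule): {M}.
X is nullable via X -> M (every symbol on the right is already known nullable).
Not nullable: L, S — each has a terminal in every rule's right-hand side or depends on a non-nullable symbol.

{M, X}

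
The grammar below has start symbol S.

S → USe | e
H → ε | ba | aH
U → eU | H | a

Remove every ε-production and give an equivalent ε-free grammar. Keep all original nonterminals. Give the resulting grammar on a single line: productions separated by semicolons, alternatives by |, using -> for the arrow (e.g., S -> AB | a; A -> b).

Nullable set: {H, U}.
S -> USe: U nullable, giving Se | USe.
Drop H -> ε.
H -> aH: H nullable, giving a | aH.
U -> H: H nullable, giving H.
U -> eU: U nullable, giving e | eU.
Unchanged (no nullable symbols): S -> e; H -> ba; U -> a.

S -> e | Se | USe; H -> a | aH | ba; U -> H | a | e | eU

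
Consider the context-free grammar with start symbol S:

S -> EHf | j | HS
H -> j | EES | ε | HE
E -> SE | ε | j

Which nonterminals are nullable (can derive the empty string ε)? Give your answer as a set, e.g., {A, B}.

Directly nullable (have an ε-rule): {E, H}.
Not nullable: S — each has a terminal in every rule's right-hand side or depends on a non-nullable symbol.

{E, H}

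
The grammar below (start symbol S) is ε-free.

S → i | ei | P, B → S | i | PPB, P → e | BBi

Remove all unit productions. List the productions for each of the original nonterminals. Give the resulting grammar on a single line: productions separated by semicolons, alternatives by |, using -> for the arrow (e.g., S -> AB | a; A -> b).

S -> e | i | ei | BBi; B -> e | i | ei | BBi | PPB; P -> e | BBi

Unit productions: B->S, S->P.
Unit pairs (A ⇒* B via units): (B,P), (B,S), (S,P).
S: inherits non-unit rules of {P, S} → BBi | e | ei | i.
B: inherits non-unit rules of {B, P, S} → BBi | PPB | e | ei | i.
P: inherits non-unit rules of {P} → BBi | e.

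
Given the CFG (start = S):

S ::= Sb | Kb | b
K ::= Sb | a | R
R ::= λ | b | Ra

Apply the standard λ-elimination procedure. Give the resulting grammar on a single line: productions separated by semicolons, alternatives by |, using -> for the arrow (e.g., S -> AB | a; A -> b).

Nullable set: {K, R}.
S -> Kb: K nullable, giving Kb | b.
K -> R: R nullable, giving R.
Drop R -> λ.
R -> Ra: R nullable, giving Ra | a.
Unchanged (no nullable symbols): S -> Sb; S -> b; K -> Sb; K -> a; R -> b.

S -> b | Kb | Sb; K -> R | a | Sb; R -> a | b | Ra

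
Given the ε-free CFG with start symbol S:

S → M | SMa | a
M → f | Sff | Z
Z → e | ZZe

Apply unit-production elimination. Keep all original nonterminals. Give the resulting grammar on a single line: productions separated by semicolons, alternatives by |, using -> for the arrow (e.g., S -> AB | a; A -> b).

Unit productions: M->Z, S->M.
Unit pairs (A ⇒* B via units): (M,Z), (S,M), (S,Z).
S: inherits non-unit rules of {M, S, Z} → SMa | Sff | ZZe | a | e | f.
M: inherits non-unit rules of {M, Z} → Sff | ZZe | e | f.
Z: inherits non-unit rules of {Z} → ZZe | e.

S -> a | e | f | SMa | Sff | ZZe; M -> e | f | Sff | ZZe; Z -> e | ZZe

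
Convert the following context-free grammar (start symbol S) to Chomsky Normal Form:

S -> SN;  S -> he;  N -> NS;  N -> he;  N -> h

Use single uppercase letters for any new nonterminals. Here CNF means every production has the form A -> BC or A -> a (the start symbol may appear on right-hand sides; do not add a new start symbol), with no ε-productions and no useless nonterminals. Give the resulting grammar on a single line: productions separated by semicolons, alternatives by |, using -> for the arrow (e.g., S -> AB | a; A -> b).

No ε-productions.
No unit productions to eliminate.
TERM: introduce B -> e, A -> h and substitute in every rule of length ≥2.

S -> AB | SN; A -> h; B -> e; N -> h | AB | NS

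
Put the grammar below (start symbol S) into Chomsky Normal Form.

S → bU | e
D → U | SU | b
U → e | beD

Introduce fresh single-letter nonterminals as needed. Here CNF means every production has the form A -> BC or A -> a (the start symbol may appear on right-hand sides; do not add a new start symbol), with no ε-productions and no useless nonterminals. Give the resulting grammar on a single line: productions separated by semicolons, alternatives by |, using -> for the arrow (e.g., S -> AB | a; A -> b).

No ε-productions.
After unit-elimination: S -> e | bU; D -> b | e | SU | beD; U -> e | beD.
TERM: introduce A -> b, B -> e and substitute in every rule of length ≥2.
BIN: D -> ABD becomes D -> AC, C -> BD; U -> ABD becomes U -> AE, E -> BD.

S -> e | AU; A -> b; B -> e; C -> BD; D -> b | e | AC | SU; E -> BD; U -> e | AE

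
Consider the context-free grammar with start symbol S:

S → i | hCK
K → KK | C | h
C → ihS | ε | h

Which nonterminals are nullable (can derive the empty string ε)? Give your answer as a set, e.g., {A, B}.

Directly nullable (have an ε-rule): {C}.
K is nullable via K -> C (every symbol on the right is already known nullable).
Not nullable: S — each has a terminal in every rule's right-hand side or depends on a non-nullable symbol.

{C, K}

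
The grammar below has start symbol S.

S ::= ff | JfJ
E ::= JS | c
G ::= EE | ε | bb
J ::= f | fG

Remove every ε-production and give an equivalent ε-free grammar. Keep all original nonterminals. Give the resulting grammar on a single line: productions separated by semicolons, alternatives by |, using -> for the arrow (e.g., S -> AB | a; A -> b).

S -> ff | JfJ; E -> c | JS; G -> EE | bb; J -> f | fG

Nullable set: {G}.
Drop G -> ε.
J -> fG: G nullable, giving f | fG.
Unchanged (no nullable symbols): S -> JfJ; S -> ff; E -> JS; E -> c; G -> EE; G -> bb; J -> f.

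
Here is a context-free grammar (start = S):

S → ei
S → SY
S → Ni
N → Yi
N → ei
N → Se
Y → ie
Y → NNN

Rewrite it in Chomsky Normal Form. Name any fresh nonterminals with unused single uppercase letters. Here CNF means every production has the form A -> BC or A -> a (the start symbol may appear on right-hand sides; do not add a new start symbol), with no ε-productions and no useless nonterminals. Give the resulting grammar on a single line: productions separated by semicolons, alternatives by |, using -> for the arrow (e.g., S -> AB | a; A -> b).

S -> AB | NB | SY; A -> e; B -> i; C -> NN; N -> AB | SA | YB; Y -> BA | NC

No ε-productions.
No unit productions to eliminate.
TERM: introduce A -> e, B -> i and substitute in every rule of length ≥2.
BIN: Y -> NNN becomes Y -> NC, C -> NN.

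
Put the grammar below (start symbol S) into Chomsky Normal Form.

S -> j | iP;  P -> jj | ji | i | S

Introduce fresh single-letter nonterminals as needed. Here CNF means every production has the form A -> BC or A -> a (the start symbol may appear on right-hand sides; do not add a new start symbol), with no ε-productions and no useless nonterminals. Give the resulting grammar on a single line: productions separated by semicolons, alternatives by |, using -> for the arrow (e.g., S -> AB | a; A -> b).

No ε-productions.
After unit-elimination: S -> j | iP; P -> i | j | iP | ji | jj.
TERM: introduce A -> i, B -> j and substitute in every rule of length ≥2.

S -> j | AP; A -> i; B -> j; P -> i | j | AP | BA | BB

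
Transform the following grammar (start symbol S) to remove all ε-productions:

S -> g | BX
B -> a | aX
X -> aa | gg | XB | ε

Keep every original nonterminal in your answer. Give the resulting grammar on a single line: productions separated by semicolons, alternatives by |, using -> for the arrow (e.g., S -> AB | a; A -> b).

S -> B | g | BX; B -> a | aX; X -> B | XB | aa | gg

Nullable set: {X}.
S -> BX: X nullable, giving B | BX.
B -> aX: X nullable, giving a | aX.
Drop X -> ε.
X -> XB: X nullable, giving B | XB.
Unchanged (no nullable symbols): S -> g; B -> a; X -> aa; X -> gg.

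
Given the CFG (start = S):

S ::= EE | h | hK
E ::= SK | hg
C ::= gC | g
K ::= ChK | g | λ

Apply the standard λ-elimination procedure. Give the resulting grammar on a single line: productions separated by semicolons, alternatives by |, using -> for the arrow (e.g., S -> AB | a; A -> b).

Nullable set: {K}.
S -> hK: K nullable, giving h | hK.
E -> SK: K nullable, giving S | SK.
Drop K -> λ.
K -> ChK: K nullable, giving Ch | ChK.
Unchanged (no nullable symbols): S -> EE; S -> h; C -> g; C -> gC; E -> hg; K -> g.

S -> h | EE | hK; C -> g | gC; E -> S | SK | hg; K -> g | Ch | ChK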